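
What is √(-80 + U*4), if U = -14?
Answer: 2*I*√34 ≈ 11.662*I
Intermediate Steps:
√(-80 + U*4) = √(-80 - 14*4) = √(-80 - 56) = √(-136) = 2*I*√34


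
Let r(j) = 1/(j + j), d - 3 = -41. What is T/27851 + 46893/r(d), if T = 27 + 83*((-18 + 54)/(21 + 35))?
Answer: -1389602026227/389914 ≈ -3.5639e+6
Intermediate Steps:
d = -38 (d = 3 - 41 = -38)
r(j) = 1/(2*j)
T = 1125/14 (T = 27 + 83*(36/56) = 27 + 83*(36*(1/56)) = 27 + 83*(9/14) = 27 + 747/14 = 1125/14 ≈ 80.357)
T/27851 + 46893/r(d) = (1125/14)/27851 + 46893/(((½)/(-38))) = (1125/14)*(1/27851) + 46893/(((½)*(-1/38))) = 1125/389914 + 46893/(-1/76) = 1125/389914 + 46893*(-76) = 1125/389914 - 3563868 = -1389602026227/389914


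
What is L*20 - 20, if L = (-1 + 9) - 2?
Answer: 100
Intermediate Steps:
L = 6 (L = 8 - 2 = 6)
L*20 - 20 = 6*20 - 20 = 120 - 20 = 100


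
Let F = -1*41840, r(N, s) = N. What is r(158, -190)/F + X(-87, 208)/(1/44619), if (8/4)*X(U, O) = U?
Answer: -40604182459/20920 ≈ -1.9409e+6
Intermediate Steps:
X(U, O) = U/2
F = -41840
r(158, -190)/F + X(-87, 208)/(1/44619) = 158/(-41840) + ((1/2)*(-87))/(1/44619) = 158*(-1/41840) - 87/(2*1/44619) = -79/20920 - 87/2*44619 = -79/20920 - 3881853/2 = -40604182459/20920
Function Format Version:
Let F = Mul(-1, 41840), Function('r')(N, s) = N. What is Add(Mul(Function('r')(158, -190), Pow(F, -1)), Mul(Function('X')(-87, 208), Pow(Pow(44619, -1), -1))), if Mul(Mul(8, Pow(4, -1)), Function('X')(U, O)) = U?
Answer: Rational(-40604182459, 20920) ≈ -1.9409e+6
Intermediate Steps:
Function('X')(U, O) = Mul(Rational(1, 2), U)
F = -41840
Add(Mul(Function('r')(158, -190), Pow(F, -1)), Mul(Function('X')(-87, 208), Pow(Pow(44619, -1), -1))) = Add(Mul(158, Pow(-41840, -1)), Mul(Mul(Rational(1, 2), -87), Pow(Pow(44619, -1), -1))) = Add(Mul(158, Rational(-1, 41840)), Mul(Rational(-87, 2), Pow(Rational(1, 44619), -1))) = Add(Rational(-79, 20920), Mul(Rational(-87, 2), 44619)) = Add(Rational(-79, 20920), Rational(-3881853, 2)) = Rational(-40604182459, 20920)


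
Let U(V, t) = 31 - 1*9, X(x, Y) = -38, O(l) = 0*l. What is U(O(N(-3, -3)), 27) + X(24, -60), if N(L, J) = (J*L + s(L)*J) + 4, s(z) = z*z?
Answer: -16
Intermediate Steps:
s(z) = z**2
N(L, J) = 4 + J*L + J*L**2 (N(L, J) = (J*L + L**2*J) + 4 = (J*L + J*L**2) + 4 = 4 + J*L + J*L**2)
O(l) = 0
U(V, t) = 22 (U(V, t) = 31 - 9 = 22)
U(O(N(-3, -3)), 27) + X(24, -60) = 22 - 38 = -16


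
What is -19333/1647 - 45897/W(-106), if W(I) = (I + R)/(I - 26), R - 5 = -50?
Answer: -9981110671/248697 ≈ -40134.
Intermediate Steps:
R = -45 (R = 5 - 50 = -45)
W(I) = (-45 + I)/(-26 + I) (W(I) = (I - 45)/(I - 26) = (-45 + I)/(-26 + I))
-19333/1647 - 45897/W(-106) = -19333/1647 - 45897*(-26 - 106)/(-45 - 106) = -19333*1/1647 - 45897/(-151/(-132)) = -19333/1647 - 45897/((-1/132*(-151))) = -19333/1647 - 45897/151/132 = -19333/1647 - 45897*132/151 = -19333/1647 - 6058404/151 = -9981110671/248697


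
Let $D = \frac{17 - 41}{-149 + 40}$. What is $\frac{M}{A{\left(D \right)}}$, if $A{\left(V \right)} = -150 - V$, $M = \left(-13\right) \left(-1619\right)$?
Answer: $- \frac{2294123}{16374} \approx -140.11$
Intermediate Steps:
$M = 21047$
$D = \frac{24}{109}$ ($D = - \frac{24}{-109} = \left(-24\right) \left(- \frac{1}{109}\right) = \frac{24}{109} \approx 0.22018$)
$\frac{M}{A{\left(D \right)}} = \frac{21047}{-150 - \frac{24}{109}} = \frac{21047}{- \frac{16374}{109}} = 21047 \left(- \frac{109}{16374}\right) = - \frac{2294123}{16374}$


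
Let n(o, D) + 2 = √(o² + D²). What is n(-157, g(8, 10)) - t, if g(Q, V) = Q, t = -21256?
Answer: 21254 + √24713 ≈ 21411.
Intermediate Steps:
n(o, D) = -2 + √(D² + o²) (n(o, D) = -2 + √(o² + D²) = -2 + √(D² + o²))
n(-157, g(8, 10)) - t = (-2 + √(8² + (-157)²)) - 1*(-21256) = (-2 + √(64 + 24649)) + 21256 = (-2 + √24713) + 21256 = 21254 + √24713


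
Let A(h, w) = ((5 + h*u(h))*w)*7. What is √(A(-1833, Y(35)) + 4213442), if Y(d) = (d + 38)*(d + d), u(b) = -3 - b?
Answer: 2*I*√29995534502 ≈ 3.4638e+5*I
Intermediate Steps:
Y(d) = 2*d*(38 + d) (Y(d) = (38 + d)*(2*d) = 2*d*(38 + d))
A(h, w) = 7*w*(5 + h*(-3 - h)) (A(h, w) = ((5 + h*(-3 - h))*w)*7 = (w*(5 + h*(-3 - h)))*7 = 7*w*(5 + h*(-3 - h)))
√(A(-1833, Y(35)) + 4213442) = √(-7*2*35*(38 + 35)*(-5 - 1833*(3 - 1833)) + 4213442) = √(-7*2*35*73*(-5 - 1833*(-1830)) + 4213442) = √(-7*5110*(-5 + 3354390) + 4213442) = √(-7*5110*3354385 + 4213442) = √(-119986351450 + 4213442) = √(-119982138008) = 2*I*√29995534502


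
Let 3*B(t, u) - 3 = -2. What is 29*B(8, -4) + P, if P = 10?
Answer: 59/3 ≈ 19.667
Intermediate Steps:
B(t, u) = 1/3 (B(t, u) = 1 + (1/3)*(-2) = 1 - 2/3 = 1/3)
29*B(8, -4) + P = 29*(1/3) + 10 = 29/3 + 10 = 59/3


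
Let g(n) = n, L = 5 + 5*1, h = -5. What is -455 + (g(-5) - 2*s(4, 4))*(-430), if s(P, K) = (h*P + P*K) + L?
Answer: 6855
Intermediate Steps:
L = 10 (L = 5 + 5 = 10)
s(P, K) = 10 - 5*P + K*P (s(P, K) = (-5*P + P*K) + 10 = (-5*P + K*P) + 10 = 10 - 5*P + K*P)
-455 + (g(-5) - 2*s(4, 4))*(-430) = -455 + (-5 - 2*(10 - 5*4 + 4*4))*(-430) = -455 + (-5 - 2*(10 - 20 + 16))*(-430) = -455 + (-5 - 2*6)*(-430) = -455 + (-5 - 12)*(-430) = -455 - 17*(-430) = -455 + 7310 = 6855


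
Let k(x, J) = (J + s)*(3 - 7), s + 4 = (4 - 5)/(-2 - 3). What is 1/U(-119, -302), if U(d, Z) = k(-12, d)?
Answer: 5/2456 ≈ 0.0020358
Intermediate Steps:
s = -19/5 (s = -4 + (4 - 5)/(-2 - 3) = -4 - 1/(-5) = -4 - 1*(-⅕) = -4 + ⅕ = -19/5 ≈ -3.8000)
k(x, J) = 76/5 - 4*J (k(x, J) = (J - 19/5)*(3 - 7) = (-19/5 + J)*(-4) = 76/5 - 4*J)
U(d, Z) = 76/5 - 4*d
1/U(-119, -302) = 1/(76/5 - 4*(-119)) = 1/(76/5 + 476) = 1/(2456/5) = 5/2456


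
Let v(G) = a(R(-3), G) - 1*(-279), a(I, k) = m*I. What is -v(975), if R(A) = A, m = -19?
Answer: -336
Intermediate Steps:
a(I, k) = -19*I
v(G) = 336 (v(G) = -19*(-3) - 1*(-279) = 57 + 279 = 336)
-v(975) = -1*336 = -336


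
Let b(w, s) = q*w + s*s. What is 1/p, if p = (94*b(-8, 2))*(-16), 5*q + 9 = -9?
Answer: -5/246656 ≈ -2.0271e-5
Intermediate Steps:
q = -18/5 (q = -9/5 + (⅕)*(-9) = -9/5 - 9/5 = -18/5 ≈ -3.6000)
b(w, s) = s² - 18*w/5 (b(w, s) = -18*w/5 + s*s = -18*w/5 + s² = s² - 18*w/5)
p = -246656/5 (p = (94*(2² - 18/5*(-8)))*(-16) = (94*(4 + 144/5))*(-16) = (94*(164/5))*(-16) = (15416/5)*(-16) = -246656/5 ≈ -49331.)
1/p = 1/(-246656/5) = -5/246656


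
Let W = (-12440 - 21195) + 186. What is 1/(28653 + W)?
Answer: -1/4796 ≈ -0.00020851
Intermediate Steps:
W = -33449 (W = -33635 + 186 = -33449)
1/(28653 + W) = 1/(28653 - 33449) = 1/(-4796) = -1/4796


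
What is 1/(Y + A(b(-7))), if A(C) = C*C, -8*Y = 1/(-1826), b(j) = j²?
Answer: 14608/35073809 ≈ 0.00041649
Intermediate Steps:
Y = 1/14608 (Y = -⅛/(-1826) = -⅛*(-1/1826) = 1/14608 ≈ 6.8456e-5)
A(C) = C²
1/(Y + A(b(-7))) = 1/(1/14608 + ((-7)²)²) = 1/(1/14608 + 49²) = 1/(1/14608 + 2401) = 1/(35073809/14608) = 14608/35073809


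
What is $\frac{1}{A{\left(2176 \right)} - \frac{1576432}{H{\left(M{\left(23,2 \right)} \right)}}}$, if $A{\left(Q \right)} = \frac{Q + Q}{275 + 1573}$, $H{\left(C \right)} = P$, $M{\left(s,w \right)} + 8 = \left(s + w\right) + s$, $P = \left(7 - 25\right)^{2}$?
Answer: $- \frac{6237}{30331628} \approx -0.00020563$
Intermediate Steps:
$P = 324$ ($P = \left(-18\right)^{2} = 324$)
$M{\left(s,w \right)} = -8 + w + 2 s$ ($M{\left(s,w \right)} = -8 + \left(\left(s + w\right) + s\right) = -8 + \left(w + 2 s\right) = -8 + w + 2 s$)
$H{\left(C \right)} = 324$
$A{\left(Q \right)} = \frac{Q}{924}$ ($A{\left(Q \right)} = \frac{2 Q}{1848} = 2 Q \frac{1}{1848} = \frac{Q}{924}$)
$\frac{1}{A{\left(2176 \right)} - \frac{1576432}{H{\left(M{\left(23,2 \right)} \right)}}} = \frac{1}{\frac{1}{924} \cdot 2176 - \frac{1576432}{324}} = \frac{1}{\frac{544}{231} - \frac{394108}{81}} = \frac{1}{- \frac{30331628}{6237}} = - \frac{6237}{30331628}$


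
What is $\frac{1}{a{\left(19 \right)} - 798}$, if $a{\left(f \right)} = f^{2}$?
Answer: $- \frac{1}{437} \approx -0.0022883$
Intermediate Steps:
$\frac{1}{a{\left(19 \right)} - 798} = \frac{1}{19^{2} - 798} = \frac{1}{361 - 798} = \frac{1}{-437} = - \frac{1}{437}$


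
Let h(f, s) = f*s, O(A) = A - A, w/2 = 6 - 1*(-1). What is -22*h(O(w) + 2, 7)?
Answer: -308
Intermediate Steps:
w = 14 (w = 2*(6 - 1*(-1)) = 2*(6 + 1) = 2*7 = 14)
O(A) = 0
-22*h(O(w) + 2, 7) = -22*(0 + 2)*7 = -44*7 = -22*14 = -308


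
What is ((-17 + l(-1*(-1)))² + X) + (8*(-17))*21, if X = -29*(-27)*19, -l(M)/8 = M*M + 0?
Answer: 12646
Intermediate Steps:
l(M) = -8*M² (l(M) = -8*(M*M + 0) = -8*(M² + 0) = -8*M²)
X = 14877 (X = 783*19 = 14877)
((-17 + l(-1*(-1)))² + X) + (8*(-17))*21 = ((-17 - 8*(-1*(-1))²)² + 14877) + (8*(-17))*21 = ((-17 - 8*1²)² + 14877) - 136*21 = ((-17 - 8*1)² + 14877) - 2856 = ((-17 - 8)² + 14877) - 2856 = ((-25)² + 14877) - 2856 = (625 + 14877) - 2856 = 15502 - 2856 = 12646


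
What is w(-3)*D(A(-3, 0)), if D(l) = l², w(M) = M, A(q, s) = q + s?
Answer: -27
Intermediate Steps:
w(-3)*D(A(-3, 0)) = -3*(-3 + 0)² = -3*(-3)² = -3*9 = -27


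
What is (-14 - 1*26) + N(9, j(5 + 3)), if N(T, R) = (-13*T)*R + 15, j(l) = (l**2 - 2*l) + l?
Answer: -6577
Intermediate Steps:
j(l) = l**2 - l
N(T, R) = 15 - 13*R*T (N(T, R) = -13*R*T + 15 = 15 - 13*R*T)
(-14 - 1*26) + N(9, j(5 + 3)) = (-14 - 1*26) + (15 - 13*(5 + 3)*(-1 + (5 + 3))*9) = (-14 - 26) + (15 - 13*8*(-1 + 8)*9) = -40 + (15 - 13*8*7*9) = -40 + (15 - 13*56*9) = -40 + (15 - 6552) = -40 - 6537 = -6577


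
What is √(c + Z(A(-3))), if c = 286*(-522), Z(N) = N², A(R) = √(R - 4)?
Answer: I*√149299 ≈ 386.39*I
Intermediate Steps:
A(R) = √(-4 + R)
c = -149292
√(c + Z(A(-3))) = √(-149292 + (√(-4 - 3))²) = √(-149292 + (√(-7))²) = √(-149292 + (I*√7)²) = √(-149292 - 7) = √(-149299) = I*√149299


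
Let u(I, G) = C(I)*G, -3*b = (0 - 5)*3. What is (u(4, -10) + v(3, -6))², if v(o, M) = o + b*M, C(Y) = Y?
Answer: 4489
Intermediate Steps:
b = 5 (b = -(0 - 5)*3/3 = -(-5)*3/3 = -⅓*(-15) = 5)
u(I, G) = G*I (u(I, G) = I*G = G*I)
v(o, M) = o + 5*M
(u(4, -10) + v(3, -6))² = (-10*4 + (3 + 5*(-6)))² = (-40 + (3 - 30))² = (-40 - 27)² = (-67)² = 4489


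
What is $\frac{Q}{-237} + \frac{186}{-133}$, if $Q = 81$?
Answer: $- \frac{18285}{10507} \approx -1.7403$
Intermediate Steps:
$\frac{Q}{-237} + \frac{186}{-133} = \frac{81}{-237} + \frac{186}{-133} = 81 \left(- \frac{1}{237}\right) + 186 \left(- \frac{1}{133}\right) = - \frac{27}{79} - \frac{186}{133} = - \frac{18285}{10507}$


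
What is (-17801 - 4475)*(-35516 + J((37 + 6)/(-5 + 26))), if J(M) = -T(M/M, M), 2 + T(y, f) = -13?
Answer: 790820276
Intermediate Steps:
T(y, f) = -15 (T(y, f) = -2 - 13 = -15)
J(M) = 15 (J(M) = -1*(-15) = 15)
(-17801 - 4475)*(-35516 + J((37 + 6)/(-5 + 26))) = (-17801 - 4475)*(-35516 + 15) = -22276*(-35501) = 790820276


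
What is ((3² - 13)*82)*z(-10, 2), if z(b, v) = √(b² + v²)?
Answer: -656*√26 ≈ -3345.0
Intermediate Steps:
((3² - 13)*82)*z(-10, 2) = ((3² - 13)*82)*√((-10)² + 2²) = ((9 - 13)*82)*√(100 + 4) = (-4*82)*√104 = -656*√26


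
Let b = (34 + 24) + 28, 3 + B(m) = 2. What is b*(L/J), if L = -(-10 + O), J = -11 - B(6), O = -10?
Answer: -172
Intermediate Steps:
B(m) = -1 (B(m) = -3 + 2 = -1)
J = -10 (J = -11 - 1*(-1) = -11 + 1 = -10)
b = 86 (b = 58 + 28 = 86)
L = 20 (L = -(-10 - 10) = -1*(-20) = 20)
b*(L/J) = 86*(20/(-10)) = 86*(20*(-⅒)) = 86*(-2) = -172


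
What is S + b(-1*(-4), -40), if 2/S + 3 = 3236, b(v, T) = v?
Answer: 12934/3233 ≈ 4.0006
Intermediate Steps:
S = 2/3233 (S = 2/(-3 + 3236) = 2/3233 ≈ 0.00061862)
S + b(-1*(-4), -40) = 2/3233 - 1*(-4) = 2/3233 + 4 = 12934/3233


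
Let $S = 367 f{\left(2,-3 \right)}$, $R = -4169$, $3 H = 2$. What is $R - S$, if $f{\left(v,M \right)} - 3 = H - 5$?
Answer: $- \frac{11039}{3} \approx -3679.7$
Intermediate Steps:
$H = \frac{2}{3}$ ($H = \frac{1}{3} \cdot 2 = \frac{2}{3} \approx 0.66667$)
$f{\left(v,M \right)} = - \frac{4}{3}$ ($f{\left(v,M \right)} = 3 + \left(\frac{2}{3} - 5\right) = 3 - \frac{13}{3} = - \frac{4}{3}$)
$S = - \frac{1468}{3}$ ($S = 367 \left(- \frac{4}{3}\right) = - \frac{1468}{3} \approx -489.33$)
$R - S = -4169 - - \frac{1468}{3} = -4169 + \frac{1468}{3} = - \frac{11039}{3}$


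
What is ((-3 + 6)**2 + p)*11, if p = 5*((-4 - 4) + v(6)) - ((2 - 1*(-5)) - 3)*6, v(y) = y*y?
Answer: 1375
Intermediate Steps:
v(y) = y**2
p = 116 (p = 5*((-4 - 4) + 6**2) - ((2 - 1*(-5)) - 3)*6 = 5*(-8 + 36) - ((2 + 5) - 3)*6 = 5*28 - (7 - 3)*6 = 140 - 4*6 = 140 - 1*24 = 140 - 24 = 116)
((-3 + 6)**2 + p)*11 = ((-3 + 6)**2 + 116)*11 = (3**2 + 116)*11 = (9 + 116)*11 = 125*11 = 1375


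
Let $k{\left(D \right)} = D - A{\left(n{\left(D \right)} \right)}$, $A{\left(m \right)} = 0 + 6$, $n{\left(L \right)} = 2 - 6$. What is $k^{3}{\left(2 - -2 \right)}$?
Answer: $-8$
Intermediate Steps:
$n{\left(L \right)} = -4$ ($n{\left(L \right)} = 2 - 6 = -4$)
$A{\left(m \right)} = 6$
$k{\left(D \right)} = -6 + D$ ($k{\left(D \right)} = D - 6 = -6 + D$)
$k^{3}{\left(2 - -2 \right)} = \left(-6 + \left(2 - -2\right)\right)^{3} = \left(-6 + \left(2 + 2\right)\right)^{3} = \left(-6 + 4\right)^{3} = \left(-2\right)^{3} = -8$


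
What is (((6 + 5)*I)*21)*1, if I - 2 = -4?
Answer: -462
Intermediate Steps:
I = -2 (I = 2 - 4 = -2)
(((6 + 5)*I)*21)*1 = (((6 + 5)*(-2))*21)*1 = ((11*(-2))*21)*1 = -22*21*1 = -462*1 = -462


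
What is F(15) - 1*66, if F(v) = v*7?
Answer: 39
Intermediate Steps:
F(v) = 7*v
F(15) - 1*66 = 7*15 - 1*66 = 105 - 66 = 39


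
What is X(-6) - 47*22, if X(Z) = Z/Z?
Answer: -1033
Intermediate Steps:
X(Z) = 1
X(-6) - 47*22 = 1 - 47*22 = 1 - 1034 = -1033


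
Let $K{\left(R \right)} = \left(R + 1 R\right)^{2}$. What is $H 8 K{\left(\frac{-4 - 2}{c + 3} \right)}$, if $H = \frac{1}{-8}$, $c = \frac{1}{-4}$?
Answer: $- \frac{2304}{121} \approx -19.041$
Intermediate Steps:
$c = - \frac{1}{4} \approx -0.25$
$K{\left(R \right)} = 4 R^{2}$ ($K{\left(R \right)} = \left(R + R\right)^{2} = \left(2 R\right)^{2} = 4 R^{2}$)
$H = - \frac{1}{8} \approx -0.125$
$H 8 K{\left(\frac{-4 - 2}{c + 3} \right)} = \left(- \frac{1}{8}\right) 8 \cdot 4 \left(\frac{-4 - 2}{- \frac{1}{4} + 3}\right)^{2} = - 4 \left(- \frac{6}{\frac{11}{4}}\right)^{2} = - 4 \left(\left(-6\right) \frac{4}{11}\right)^{2} = - 4 \left(- \frac{24}{11}\right)^{2} = - \frac{4 \cdot 576}{121} = \left(-1\right) \frac{2304}{121} = - \frac{2304}{121}$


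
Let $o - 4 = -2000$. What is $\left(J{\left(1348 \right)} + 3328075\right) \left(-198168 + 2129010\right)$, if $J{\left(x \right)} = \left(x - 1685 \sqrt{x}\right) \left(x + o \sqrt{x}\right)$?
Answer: $8763743628022878 - 19161629667792 \sqrt{337} \approx 8.412 \cdot 10^{15}$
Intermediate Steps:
$o = -1996$ ($o = 4 - 2000 = -1996$)
$J{\left(x \right)} = \left(x - 1996 \sqrt{x}\right) \left(x - 1685 \sqrt{x}\right)$ ($J{\left(x \right)} = \left(x - 1685 \sqrt{x}\right) \left(x - 1996 \sqrt{x}\right) = \left(x - 1996 \sqrt{x}\right) \left(x - 1685 \sqrt{x}\right)$)
$\left(J{\left(1348 \right)} + 3328075\right) \left(-198168 + 2129010\right) = \left(\left(1348^{2} - 3681 \cdot 1348^{\frac{3}{2}} + 3363260 \cdot 1348\right) + 3328075\right) \left(-198168 + 2129010\right) = \left(\left(1817104 - 3681 \cdot 2696 \sqrt{337} + 4533674480\right) + 3328075\right) 1930842 = \left(\left(1817104 - 9923976 \sqrt{337} + 4533674480\right) + 3328075\right) 1930842 = \left(\left(4535491584 - 9923976 \sqrt{337}\right) + 3328075\right) 1930842 = \left(4538819659 - 9923976 \sqrt{337}\right) 1930842 = 8763743628022878 - 19161629667792 \sqrt{337}$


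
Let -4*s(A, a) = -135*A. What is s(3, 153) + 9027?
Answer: 36513/4 ≈ 9128.3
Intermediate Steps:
s(A, a) = 135*A/4 (s(A, a) = -(-135)*A/4 = 135*A/4)
s(3, 153) + 9027 = (135/4)*3 + 9027 = 405/4 + 9027 = 36513/4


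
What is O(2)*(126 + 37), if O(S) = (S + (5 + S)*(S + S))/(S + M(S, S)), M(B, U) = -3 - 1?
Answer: -2445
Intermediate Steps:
M(B, U) = -4
O(S) = (S + 2*S*(5 + S))/(-4 + S) (O(S) = (S + (5 + S)*(S + S))/(S - 4) = (S + (5 + S)*(2*S))/(-4 + S) = (S + 2*S*(5 + S))/(-4 + S))
O(2)*(126 + 37) = (2*(11 + 2*2)/(-4 + 2))*(126 + 37) = (2*(11 + 4)/(-2))*163 = (2*(-½)*15)*163 = -15*163 = -2445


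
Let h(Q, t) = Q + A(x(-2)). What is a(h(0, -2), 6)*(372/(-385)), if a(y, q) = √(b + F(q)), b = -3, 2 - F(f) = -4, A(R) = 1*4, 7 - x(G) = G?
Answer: -372*√3/385 ≈ -1.6736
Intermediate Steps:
x(G) = 7 - G
A(R) = 4
F(f) = 6 (F(f) = 2 - 1*(-4) = 2 + 4 = 6)
h(Q, t) = 4 + Q (h(Q, t) = Q + 4 = 4 + Q)
a(y, q) = √3 (a(y, q) = √(-3 + 6) = √3)
a(h(0, -2), 6)*(372/(-385)) = √3*(372/(-385)) = √3*(372*(-1/385)) = √3*(-372/385) = -372*√3/385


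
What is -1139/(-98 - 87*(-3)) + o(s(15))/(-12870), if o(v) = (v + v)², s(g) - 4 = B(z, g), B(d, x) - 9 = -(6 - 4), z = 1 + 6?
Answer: -669901/95355 ≈ -7.0253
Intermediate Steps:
z = 7
B(d, x) = 7 (B(d, x) = 9 - (6 - 4) = 9 - 1*2 = 9 - 2 = 7)
s(g) = 11 (s(g) = 4 + 7 = 11)
o(v) = 4*v² (o(v) = (2*v)² = 4*v²)
-1139/(-98 - 87*(-3)) + o(s(15))/(-12870) = -1139/(-98 - 87*(-3)) + (4*11²)/(-12870) = -1139/(-98 + 261) + (4*121)*(-1/12870) = -1139/163 + 484*(-1/12870) = -1139*1/163 - 22/585 = -1139/163 - 22/585 = -669901/95355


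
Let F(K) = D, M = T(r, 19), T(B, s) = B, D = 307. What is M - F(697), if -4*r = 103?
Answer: -1331/4 ≈ -332.75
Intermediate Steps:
r = -103/4 (r = -¼*103 = -103/4 ≈ -25.750)
M = -103/4 ≈ -25.750
F(K) = 307
M - F(697) = -103/4 - 1*307 = -103/4 - 307 = -1331/4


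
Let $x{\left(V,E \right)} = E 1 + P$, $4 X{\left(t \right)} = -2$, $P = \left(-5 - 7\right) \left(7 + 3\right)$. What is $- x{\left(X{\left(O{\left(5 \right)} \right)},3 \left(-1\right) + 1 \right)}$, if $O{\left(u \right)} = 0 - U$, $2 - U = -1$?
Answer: $122$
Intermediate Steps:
$U = 3$ ($U = 2 - -1 = 2 + 1 = 3$)
$O{\left(u \right)} = -3$ ($O{\left(u \right)} = 0 - 3 = -3$)
$P = -120$ ($P = \left(-12\right) 10 = -120$)
$X{\left(t \right)} = - \frac{1}{2}$ ($X{\left(t \right)} = \frac{1}{4} \left(-2\right) = - \frac{1}{2}$)
$x{\left(V,E \right)} = -120 + E$ ($x{\left(V,E \right)} = E 1 - 120 = E - 120 = -120 + E$)
$- x{\left(X{\left(O{\left(5 \right)} \right)},3 \left(-1\right) + 1 \right)} = - (-120 + \left(3 \left(-1\right) + 1\right)) = - (-120 + \left(-3 + 1\right)) = - (-120 - 2) = \left(-1\right) \left(-122\right) = 122$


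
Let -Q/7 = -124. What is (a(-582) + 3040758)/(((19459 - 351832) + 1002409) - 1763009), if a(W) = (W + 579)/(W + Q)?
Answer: -869656785/312590278 ≈ -2.7821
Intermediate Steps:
Q = 868 (Q = -7*(-124) = 868)
a(W) = (579 + W)/(868 + W) (a(W) = (W + 579)/(W + 868) = (579 + W)/(868 + W))
(a(-582) + 3040758)/(((19459 - 351832) + 1002409) - 1763009) = ((579 - 582)/(868 - 582) + 3040758)/(((19459 - 351832) + 1002409) - 1763009) = (-3/286 + 3040758)/((-332373 + 1002409) - 1763009) = ((1/286)*(-3) + 3040758)/(670036 - 1763009) = (-3/286 + 3040758)/(-1092973) = (869656785/286)*(-1/1092973) = -869656785/312590278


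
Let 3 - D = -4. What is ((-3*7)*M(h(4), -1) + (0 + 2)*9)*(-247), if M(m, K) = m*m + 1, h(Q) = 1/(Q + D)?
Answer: 94848/121 ≈ 783.87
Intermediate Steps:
D = 7 (D = 3 - 1*(-4) = 3 + 4 = 7)
h(Q) = 1/(7 + Q) (h(Q) = 1/(Q + 7) = 1/(7 + Q))
M(m, K) = 1 + m² (M(m, K) = m² + 1 = 1 + m²)
((-3*7)*M(h(4), -1) + (0 + 2)*9)*(-247) = ((-3*7)*(1 + (1/(7 + 4))²) + (0 + 2)*9)*(-247) = (-21*(1 + (1/11)²) + 2*9)*(-247) = (-21*(1 + (1/11)²) + 18)*(-247) = (-21*(1 + 1/121) + 18)*(-247) = (-21*122/121 + 18)*(-247) = (-2562/121 + 18)*(-247) = -384/121*(-247) = 94848/121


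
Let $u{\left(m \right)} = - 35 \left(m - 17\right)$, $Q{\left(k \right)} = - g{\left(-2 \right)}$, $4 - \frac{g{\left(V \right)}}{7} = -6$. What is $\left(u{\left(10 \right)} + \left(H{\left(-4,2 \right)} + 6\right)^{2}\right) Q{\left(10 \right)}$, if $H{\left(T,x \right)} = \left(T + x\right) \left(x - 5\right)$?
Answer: $-27230$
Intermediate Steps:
$H{\left(T,x \right)} = \left(-5 + x\right) \left(T + x\right)$ ($H{\left(T,x \right)} = \left(T + x\right) \left(-5 + x\right) = \left(-5 + x\right) \left(T + x\right)$)
$g{\left(V \right)} = 70$ ($g{\left(V \right)} = 28 - -42 = 28 + 42 = 70$)
$Q{\left(k \right)} = -70$ ($Q{\left(k \right)} = \left(-1\right) 70 = -70$)
$u{\left(m \right)} = 595 - 35 m$ ($u{\left(m \right)} = - 35 \left(-17 + m\right) = 595 - 35 m$)
$\left(u{\left(10 \right)} + \left(H{\left(-4,2 \right)} + 6\right)^{2}\right) Q{\left(10 \right)} = \left(\left(595 - 350\right) + \left(\left(2^{2} - -20 - 10 - 8\right) + 6\right)^{2}\right) \left(-70\right) = \left(\left(595 - 350\right) + \left(\left(4 + 20 - 10 - 8\right) + 6\right)^{2}\right) \left(-70\right) = \left(245 + \left(6 + 6\right)^{2}\right) \left(-70\right) = \left(245 + 12^{2}\right) \left(-70\right) = \left(245 + 144\right) \left(-70\right) = 389 \left(-70\right) = -27230$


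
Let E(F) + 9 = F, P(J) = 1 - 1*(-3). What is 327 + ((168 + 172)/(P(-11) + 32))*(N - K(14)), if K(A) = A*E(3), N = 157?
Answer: 23428/9 ≈ 2603.1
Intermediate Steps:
P(J) = 4 (P(J) = 1 + 3 = 4)
E(F) = -9 + F
K(A) = -6*A (K(A) = A*(-9 + 3) = A*(-6) = -6*A)
327 + ((168 + 172)/(P(-11) + 32))*(N - K(14)) = 327 + ((168 + 172)/(4 + 32))*(157 - (-6)*14) = 327 + (340/36)*(157 - 1*(-84)) = 327 + (340*(1/36))*(157 + 84) = 327 + (85/9)*241 = 327 + 20485/9 = 23428/9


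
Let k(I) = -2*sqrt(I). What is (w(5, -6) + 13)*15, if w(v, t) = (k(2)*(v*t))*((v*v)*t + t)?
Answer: 195 - 140400*sqrt(2) ≈ -1.9836e+5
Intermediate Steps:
w(v, t) = -2*t*v*sqrt(2)*(t + t*v**2) (w(v, t) = ((-2*sqrt(2))*(v*t))*((v*v)*t + t) = ((-2*sqrt(2))*(t*v))*(v**2*t + t) = (-2*t*v*sqrt(2))*(t*v**2 + t) = (-2*t*v*sqrt(2))*(t + t*v**2) = -2*t*v*sqrt(2)*(t + t*v**2))
(w(5, -6) + 13)*15 = (-2*5*sqrt(2)*(-6)**2*(1 + 5**2) + 13)*15 = (-2*5*sqrt(2)*36*(1 + 25) + 13)*15 = (-2*5*sqrt(2)*36*26 + 13)*15 = (-9360*sqrt(2) + 13)*15 = (13 - 9360*sqrt(2))*15 = 195 - 140400*sqrt(2)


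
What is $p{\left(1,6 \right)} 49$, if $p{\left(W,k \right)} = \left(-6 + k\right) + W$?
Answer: $49$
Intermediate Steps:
$p{\left(W,k \right)} = -6 + W + k$
$p{\left(1,6 \right)} 49 = \left(-6 + 1 + 6\right) 49 = 1 \cdot 49 = 49$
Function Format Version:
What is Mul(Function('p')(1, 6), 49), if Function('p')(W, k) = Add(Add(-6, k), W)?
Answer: 49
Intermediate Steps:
Function('p')(W, k) = Add(-6, W, k)
Mul(Function('p')(1, 6), 49) = Mul(Add(-6, 1, 6), 49) = Mul(1, 49) = 49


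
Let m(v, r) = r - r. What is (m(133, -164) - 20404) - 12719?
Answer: -33123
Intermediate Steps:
m(v, r) = 0
(m(133, -164) - 20404) - 12719 = (0 - 20404) - 12719 = -20404 - 12719 = -33123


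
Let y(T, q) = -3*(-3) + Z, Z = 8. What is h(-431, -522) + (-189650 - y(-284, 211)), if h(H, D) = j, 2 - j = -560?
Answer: -189105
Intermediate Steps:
j = 562 (j = 2 - 1*(-560) = 2 + 560 = 562)
h(H, D) = 562
y(T, q) = 17 (y(T, q) = -3*(-3) + 8 = 9 + 8 = 17)
h(-431, -522) + (-189650 - y(-284, 211)) = 562 + (-189650 - 1*17) = 562 + (-189650 - 17) = 562 - 189667 = -189105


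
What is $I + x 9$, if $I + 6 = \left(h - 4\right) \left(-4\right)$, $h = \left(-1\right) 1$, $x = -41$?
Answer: $-355$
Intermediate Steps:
$h = -1$
$I = 14$ ($I = -6 + \left(-1 - 4\right) \left(-4\right) = -6 - -20 = -6 + 20 = 14$)
$I + x 9 = 14 - 369 = -355$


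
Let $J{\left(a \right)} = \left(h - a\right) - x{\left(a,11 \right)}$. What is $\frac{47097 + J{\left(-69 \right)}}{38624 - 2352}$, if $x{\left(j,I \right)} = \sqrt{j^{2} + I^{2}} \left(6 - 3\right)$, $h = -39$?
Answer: $\frac{47127}{36272} - \frac{3 \sqrt{4882}}{36272} \approx 1.2935$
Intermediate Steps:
$x{\left(j,I \right)} = 3 \sqrt{I^{2} + j^{2}}$ ($x{\left(j,I \right)} = \sqrt{I^{2} + j^{2}} \cdot 3 = 3 \sqrt{I^{2} + j^{2}}$)
$J{\left(a \right)} = -39 - a - 3 \sqrt{121 + a^{2}}$ ($J{\left(a \right)} = \left(-39 - a\right) - 3 \sqrt{11^{2} + a^{2}} = \left(-39 - a\right) - 3 \sqrt{121 + a^{2}} = -39 - a - 3 \sqrt{121 + a^{2}}$)
$\frac{47097 + J{\left(-69 \right)}}{38624 - 2352} = \frac{47097 - \left(-30 + 3 \sqrt{121 + \left(-69\right)^{2}}\right)}{38624 - 2352} = \frac{47097 - \left(-30 + 3 \sqrt{121 + 4761}\right)}{36272} = \left(47097 - \left(-30 + 3 \sqrt{4882}\right)\right) \frac{1}{36272} = \left(47097 + \left(30 - 3 \sqrt{4882}\right)\right) \frac{1}{36272} = \left(47127 - 3 \sqrt{4882}\right) \frac{1}{36272} = \frac{47127}{36272} - \frac{3 \sqrt{4882}}{36272}$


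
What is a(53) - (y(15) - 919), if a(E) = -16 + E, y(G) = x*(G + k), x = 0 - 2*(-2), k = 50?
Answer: 696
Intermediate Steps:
x = 4 (x = 0 + 4 = 4)
y(G) = 200 + 4*G (y(G) = 4*(G + 50) = 4*(50 + G) = 200 + 4*G)
a(53) - (y(15) - 919) = (-16 + 53) - ((200 + 4*15) - 919) = 37 - ((200 + 60) - 919) = 37 - (260 - 919) = 37 - 1*(-659) = 37 + 659 = 696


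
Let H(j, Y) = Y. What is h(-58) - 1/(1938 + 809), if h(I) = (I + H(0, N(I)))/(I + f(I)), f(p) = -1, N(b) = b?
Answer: 318593/162073 ≈ 1.9657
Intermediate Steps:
h(I) = 2*I/(-1 + I) (h(I) = (I + I)/(I - 1) = (2*I)/(-1 + I) = 2*I/(-1 + I))
h(-58) - 1/(1938 + 809) = 2*(-58)/(-1 - 58) - 1/(1938 + 809) = 2*(-58)/(-59) - 1/2747 = 2*(-58)*(-1/59) - 1*1/2747 = 116/59 - 1/2747 = 318593/162073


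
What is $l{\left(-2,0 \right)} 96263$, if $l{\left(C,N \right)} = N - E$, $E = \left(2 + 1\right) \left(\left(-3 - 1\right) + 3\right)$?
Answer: $288789$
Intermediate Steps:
$E = -3$ ($E = 3 \left(-4 + 3\right) = 3 \left(-1\right) = -3$)
$l{\left(C,N \right)} = 3 + N$ ($l{\left(C,N \right)} = N - -3 = N + 3 = 3 + N$)
$l{\left(-2,0 \right)} 96263 = \left(3 + 0\right) 96263 = 3 \cdot 96263 = 288789$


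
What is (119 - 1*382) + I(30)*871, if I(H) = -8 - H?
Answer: -33361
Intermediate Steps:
(119 - 1*382) + I(30)*871 = (119 - 1*382) + (-8 - 1*30)*871 = (119 - 382) + (-8 - 30)*871 = -263 - 38*871 = -263 - 33098 = -33361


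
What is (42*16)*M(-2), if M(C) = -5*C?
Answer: 6720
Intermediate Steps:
(42*16)*M(-2) = (42*16)*(-5*(-2)) = 672*10 = 6720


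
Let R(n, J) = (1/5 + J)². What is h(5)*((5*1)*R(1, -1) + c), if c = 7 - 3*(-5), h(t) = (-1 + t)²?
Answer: 2016/5 ≈ 403.20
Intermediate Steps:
R(n, J) = (⅕ + J)²
c = 22 (c = 7 + 15 = 22)
h(5)*((5*1)*R(1, -1) + c) = (-1 + 5)²*((5*1)*((1 + 5*(-1))²/25) + 22) = 4²*(5*((1 - 5)²/25) + 22) = 16*(5*((1/25)*(-4)²) + 22) = 16*(5*((1/25)*16) + 22) = 16*(5*(16/25) + 22) = 16*(16/5 + 22) = 16*(126/5) = 2016/5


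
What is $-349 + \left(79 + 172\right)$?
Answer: $-98$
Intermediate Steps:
$-349 + \left(79 + 172\right) = -349 + 251 = -98$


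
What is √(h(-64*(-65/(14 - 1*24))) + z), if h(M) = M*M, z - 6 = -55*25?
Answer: √171687 ≈ 414.35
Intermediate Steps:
z = -1369 (z = 6 - 55*25 = 6 - 1375 = -1369)
h(M) = M²
√(h(-64*(-65/(14 - 1*24))) + z) = √((-64*(-65/(14 - 1*24)))² - 1369) = √((-64*(-65/(14 - 24)))² - 1369) = √((-64/((-10*(-1/65))))² - 1369) = √((-64/2/13)² - 1369) = √((-64*13/2)² - 1369) = √((-416)² - 1369) = √(173056 - 1369) = √171687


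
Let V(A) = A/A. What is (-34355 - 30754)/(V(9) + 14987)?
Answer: -21703/4996 ≈ -4.3441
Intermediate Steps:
V(A) = 1
(-34355 - 30754)/(V(9) + 14987) = (-34355 - 30754)/(1 + 14987) = -65109/14988 = -65109*1/14988 = -21703/4996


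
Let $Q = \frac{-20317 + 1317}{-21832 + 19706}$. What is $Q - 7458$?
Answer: $- \frac{7918354}{1063} \approx -7449.1$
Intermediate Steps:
$Q = \frac{9500}{1063}$ ($Q = - \frac{19000}{-2126} = \left(-19000\right) \left(- \frac{1}{2126}\right) = \frac{9500}{1063} \approx 8.937$)
$Q - 7458 = \frac{9500}{1063} - 7458 = - \frac{7918354}{1063}$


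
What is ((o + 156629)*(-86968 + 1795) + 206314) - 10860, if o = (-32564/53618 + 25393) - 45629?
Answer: -311433552801029/26809 ≈ -1.1617e+10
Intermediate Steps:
o = -542523206/26809 (o = (-32564*1/53618 + 25393) - 45629 = (-16282/26809 + 25393) - 45629 = 680744655/26809 - 45629 = -542523206/26809 ≈ -20237.)
((o + 156629)*(-86968 + 1795) + 206314) - 10860 = ((-542523206/26809 + 156629)*(-86968 + 1795) + 206314) - 10860 = ((3656543655/26809)*(-85173) + 206314) - 10860 = (-311438792727315/26809 + 206314) - 10860 = -311433261655289/26809 - 10860 = -311433552801029/26809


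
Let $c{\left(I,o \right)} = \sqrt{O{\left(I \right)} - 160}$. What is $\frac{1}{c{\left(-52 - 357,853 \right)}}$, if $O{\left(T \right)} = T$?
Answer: $- \frac{i \sqrt{569}}{569} \approx - 0.041922 i$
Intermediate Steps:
$c{\left(I,o \right)} = \sqrt{-160 + I}$ ($c{\left(I,o \right)} = \sqrt{I - 160} = \sqrt{-160 + I}$)
$\frac{1}{c{\left(-52 - 357,853 \right)}} = \frac{1}{\sqrt{-160 - 409}} = \frac{1}{\sqrt{-569}} = \frac{1}{i \sqrt{569}} = - \frac{i \sqrt{569}}{569}$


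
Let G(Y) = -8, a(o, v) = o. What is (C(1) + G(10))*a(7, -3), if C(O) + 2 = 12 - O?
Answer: 7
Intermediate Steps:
C(O) = 10 - O (C(O) = -2 + (12 - O) = 10 - O)
(C(1) + G(10))*a(7, -3) = ((10 - 1*1) - 8)*7 = ((10 - 1) - 8)*7 = (9 - 8)*7 = 1*7 = 7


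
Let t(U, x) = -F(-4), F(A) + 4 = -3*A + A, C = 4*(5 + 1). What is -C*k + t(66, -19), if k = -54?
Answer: 1292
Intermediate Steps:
C = 24 (C = 4*6 = 24)
F(A) = -4 - 2*A (F(A) = -4 + (-3*A + A) = -4 - 2*A)
t(U, x) = -4 (t(U, x) = -(-4 - 2*(-4)) = -(-4 + 8) = -1*4 = -4)
-C*k + t(66, -19) = -24*(-54) - 4 = -1*(-1296) - 4 = 1296 - 4 = 1292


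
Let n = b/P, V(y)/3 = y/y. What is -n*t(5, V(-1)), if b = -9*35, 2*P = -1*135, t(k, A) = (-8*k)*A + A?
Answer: 546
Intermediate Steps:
V(y) = 3 (V(y) = 3*(y/y) = 3*1 = 3)
t(k, A) = A - 8*A*k (t(k, A) = -8*A*k + A = A - 8*A*k)
P = -135/2 (P = (-1*135)/2 = (½)*(-135) = -135/2 ≈ -67.500)
b = -315
n = 14/3 (n = -315/(-135/2) = -315*(-2/135) = 14/3 ≈ 4.6667)
-n*t(5, V(-1)) = -14*3*(1 - 8*5)/3 = -14*3*(1 - 40)/3 = -14*3*(-39)/3 = -14*(-117)/3 = -1*(-546) = 546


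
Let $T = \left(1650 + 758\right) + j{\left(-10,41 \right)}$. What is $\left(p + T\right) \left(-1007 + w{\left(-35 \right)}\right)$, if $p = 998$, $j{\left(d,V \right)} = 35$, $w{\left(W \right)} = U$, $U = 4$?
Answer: $-3451323$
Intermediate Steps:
$w{\left(W \right)} = 4$
$T = 2443$ ($T = \left(1650 + 758\right) + 35 = 2408 + 35 = 2443$)
$\left(p + T\right) \left(-1007 + w{\left(-35 \right)}\right) = \left(998 + 2443\right) \left(-1007 + 4\right) = 3441 \left(-1003\right) = -3451323$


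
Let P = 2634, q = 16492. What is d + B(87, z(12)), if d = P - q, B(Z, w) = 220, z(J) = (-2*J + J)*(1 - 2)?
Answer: -13638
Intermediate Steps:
z(J) = J (z(J) = -J*(-1) = J)
d = -13858 (d = 2634 - 1*16492 = 2634 - 16492 = -13858)
d + B(87, z(12)) = -13858 + 220 = -13638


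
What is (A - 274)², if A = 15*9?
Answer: 19321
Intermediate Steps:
A = 135
(A - 274)² = (135 - 274)² = (-139)² = 19321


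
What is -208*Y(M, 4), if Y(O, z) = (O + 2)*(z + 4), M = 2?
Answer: -6656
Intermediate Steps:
Y(O, z) = (2 + O)*(4 + z)
-208*Y(M, 4) = -208*(8 + 2*4 + 4*2 + 2*4) = -208*(8 + 8 + 8 + 8) = -208*32 = -6656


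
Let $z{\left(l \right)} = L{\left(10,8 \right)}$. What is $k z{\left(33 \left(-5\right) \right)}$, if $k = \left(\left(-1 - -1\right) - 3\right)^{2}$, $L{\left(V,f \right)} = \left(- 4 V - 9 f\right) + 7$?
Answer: $-945$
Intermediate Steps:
$L{\left(V,f \right)} = 7 - 9 f - 4 V$ ($L{\left(V,f \right)} = \left(- 9 f - 4 V\right) + 7 = 7 - 9 f - 4 V$)
$z{\left(l \right)} = -105$ ($z{\left(l \right)} = 7 - 72 - 40 = -105$)
$k = 9$ ($k = \left(\left(-1 + 1\right) - 3\right)^{2} = \left(0 - 3\right)^{2} = \left(-3\right)^{2} = 9$)
$k z{\left(33 \left(-5\right) \right)} = 9 \left(-105\right) = -945$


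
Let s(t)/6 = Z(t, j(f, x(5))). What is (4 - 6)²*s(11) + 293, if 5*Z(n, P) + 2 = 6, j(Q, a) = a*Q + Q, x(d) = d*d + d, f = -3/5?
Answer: 1561/5 ≈ 312.20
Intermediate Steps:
f = -⅗ (f = -3*⅕ = -⅗ ≈ -0.60000)
x(d) = d + d² (x(d) = d² + d = d + d²)
j(Q, a) = Q + Q*a (j(Q, a) = Q*a + Q = Q + Q*a)
Z(n, P) = ⅘ (Z(n, P) = -⅖ + (⅕)*6 = -⅖ + 6/5 = ⅘)
s(t) = 24/5 (s(t) = 6*(⅘) = 24/5)
(4 - 6)²*s(11) + 293 = (4 - 6)²*(24/5) + 293 = (-2)²*(24/5) + 293 = 4*(24/5) + 293 = 96/5 + 293 = 1561/5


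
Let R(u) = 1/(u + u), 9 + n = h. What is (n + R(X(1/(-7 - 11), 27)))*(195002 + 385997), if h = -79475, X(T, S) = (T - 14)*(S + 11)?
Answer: -443975722325815/9614 ≈ -4.6180e+10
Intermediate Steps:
X(T, S) = (-14 + T)*(11 + S)
n = -79484 (n = -9 - 79475 = -79484)
R(u) = 1/(2*u)
(n + R(X(1/(-7 - 11), 27)))*(195002 + 385997) = (-79484 + 1/(2*(-154 - 14*27 + 11/(-7 - 11) + 27/(-7 - 11))))*(195002 + 385997) = (-79484 + 1/(2*(-154 - 378 + 11/(-18) + 27/(-18))))*580999 = (-79484 + 1/(2*(-154 - 378 + 11*(-1/18) + 27*(-1/18))))*580999 = (-79484 + 1/(2*(-154 - 378 - 11/18 - 3/2)))*580999 = (-79484 + 1/(2*(-4807/9)))*580999 = (-79484 + (½)*(-9/4807))*580999 = (-79484 - 9/9614)*580999 = -764159185/9614*580999 = -443975722325815/9614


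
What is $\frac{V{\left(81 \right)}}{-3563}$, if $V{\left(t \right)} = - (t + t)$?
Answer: $\frac{162}{3563} \approx 0.045467$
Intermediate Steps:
$V{\left(t \right)} = - 2 t$
$\frac{V{\left(81 \right)}}{-3563} = \frac{\left(-2\right) 81}{-3563} = \left(-162\right) \left(- \frac{1}{3563}\right) = \frac{162}{3563}$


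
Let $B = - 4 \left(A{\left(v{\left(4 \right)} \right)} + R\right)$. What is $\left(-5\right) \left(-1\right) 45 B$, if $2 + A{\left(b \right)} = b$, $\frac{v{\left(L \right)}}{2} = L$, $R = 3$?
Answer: $-8100$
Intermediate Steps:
$v{\left(L \right)} = 2 L$
$A{\left(b \right)} = -2 + b$
$B = -36$ ($B = - 4 \left(\left(-2 + 2 \cdot 4\right) + 3\right) = - 4 \left(\left(-2 + 8\right) + 3\right) = - 4 \left(6 + 3\right) = \left(-4\right) 9 = -36$)
$\left(-5\right) \left(-1\right) 45 B = \left(-5\right) \left(-1\right) 45 \left(-36\right) = 5 \cdot 45 \left(-36\right) = 225 \left(-36\right) = -8100$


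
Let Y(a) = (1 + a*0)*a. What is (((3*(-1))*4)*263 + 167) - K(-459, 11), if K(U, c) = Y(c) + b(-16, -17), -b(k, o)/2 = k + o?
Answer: -3066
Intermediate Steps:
b(k, o) = -2*k - 2*o (b(k, o) = -2*(k + o) = -2*k - 2*o)
Y(a) = a (Y(a) = (1 + 0)*a = 1*a = a)
K(U, c) = 66 + c (K(U, c) = c + (-2*(-16) - 2*(-17)) = c + (32 + 34) = c + 66 = 66 + c)
(((3*(-1))*4)*263 + 167) - K(-459, 11) = (((3*(-1))*4)*263 + 167) - (66 + 11) = (-3*4*263 + 167) - 1*77 = (-12*263 + 167) - 77 = (-3156 + 167) - 77 = -2989 - 77 = -3066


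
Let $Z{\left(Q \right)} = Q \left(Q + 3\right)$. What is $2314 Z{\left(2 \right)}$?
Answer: $23140$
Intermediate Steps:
$Z{\left(Q \right)} = Q \left(3 + Q\right)$
$2314 Z{\left(2 \right)} = 2314 \cdot 2 \left(3 + 2\right) = 2314 \cdot 2 \cdot 5 = 2314 \cdot 10 = 23140$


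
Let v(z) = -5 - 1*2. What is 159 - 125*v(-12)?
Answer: 1034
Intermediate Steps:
v(z) = -7 (v(z) = -5 - 2 = -7)
159 - 125*v(-12) = 159 - 125*(-7) = 159 + 875 = 1034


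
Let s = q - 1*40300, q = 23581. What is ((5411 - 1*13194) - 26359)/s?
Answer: 34142/16719 ≈ 2.0421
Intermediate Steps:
s = -16719 (s = 23581 - 1*40300 = 23581 - 40300 = -16719)
((5411 - 1*13194) - 26359)/s = ((5411 - 1*13194) - 26359)/(-16719) = ((5411 - 13194) - 26359)*(-1/16719) = (-7783 - 26359)*(-1/16719) = -34142*(-1/16719) = 34142/16719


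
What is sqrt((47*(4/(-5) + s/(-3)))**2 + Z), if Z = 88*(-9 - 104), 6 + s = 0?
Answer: 2*I*sqrt(42269)/5 ≈ 82.238*I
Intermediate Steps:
s = -6 (s = -6 + 0 = -6)
Z = -9944 (Z = 88*(-113) = -9944)
sqrt((47*(4/(-5) + s/(-3)))**2 + Z) = sqrt((47*(4/(-5) - 6/(-3)))**2 - 9944) = sqrt((47*(4*(-1/5) - 6*(-1/3)))**2 - 9944) = sqrt((47*(-4/5 + 2))**2 - 9944) = sqrt((47*(6/5))**2 - 9944) = sqrt((282/5)**2 - 9944) = sqrt(79524/25 - 9944) = sqrt(-169076/25) = 2*I*sqrt(42269)/5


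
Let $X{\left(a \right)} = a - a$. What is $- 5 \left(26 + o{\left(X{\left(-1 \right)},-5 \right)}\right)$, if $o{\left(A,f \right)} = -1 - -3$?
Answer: $-140$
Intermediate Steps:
$X{\left(a \right)} = 0$
$o{\left(A,f \right)} = 2$ ($o{\left(A,f \right)} = -1 + 3 = 2$)
$- 5 \left(26 + o{\left(X{\left(-1 \right)},-5 \right)}\right) = - 5 \left(26 + 2\right) = \left(-5\right) 28 = -140$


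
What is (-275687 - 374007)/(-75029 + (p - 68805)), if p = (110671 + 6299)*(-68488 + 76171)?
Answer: -324847/449268338 ≈ -0.00072306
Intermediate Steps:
p = 898680510 (p = 116970*7683 = 898680510)
(-275687 - 374007)/(-75029 + (p - 68805)) = (-275687 - 374007)/(-75029 + (898680510 - 68805)) = -649694/(-75029 + 898611705) = -649694/898536676 = -649694*1/898536676 = -324847/449268338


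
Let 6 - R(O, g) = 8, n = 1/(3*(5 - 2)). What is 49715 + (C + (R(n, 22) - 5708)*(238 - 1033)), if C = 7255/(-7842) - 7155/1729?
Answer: 62223584353565/13558818 ≈ 4.5892e+6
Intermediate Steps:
n = 1/9 (n = 1/(3*3) = 1/9 ≈ 0.11111)
R(O, g) = -2 (R(O, g) = 6 - 1*8 = 6 - 8 = -2)
C = -68653405/13558818 (C = 7255*(-1/7842) - 7155*1/1729 = -7255/7842 - 7155/1729 = -68653405/13558818 ≈ -5.0634)
49715 + (C + (R(n, 22) - 5708)*(238 - 1033)) = 49715 + (-68653405/13558818 + (-2 - 5708)*(238 - 1033)) = 49715 + (-68653405/13558818 - 5710*(-795)) = 49715 + (-68653405/13558818 + 4539450) = 49715 + 61549507716695/13558818 = 62223584353565/13558818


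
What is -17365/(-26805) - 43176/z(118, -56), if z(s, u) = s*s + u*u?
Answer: -43054289/22864665 ≈ -1.8830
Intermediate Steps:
z(s, u) = s² + u²
-17365/(-26805) - 43176/z(118, -56) = -17365/(-26805) - 43176/(118² + (-56)²) = -17365*(-1/26805) - 43176/(13924 + 3136) = 3473/5361 - 43176/17060 = 3473/5361 - 43176*1/17060 = 3473/5361 - 10794/4265 = -43054289/22864665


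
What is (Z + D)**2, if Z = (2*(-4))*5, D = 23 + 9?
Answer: 64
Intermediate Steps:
D = 32
Z = -40 (Z = -8*5 = -40)
(Z + D)**2 = (-40 + 32)**2 = (-8)**2 = 64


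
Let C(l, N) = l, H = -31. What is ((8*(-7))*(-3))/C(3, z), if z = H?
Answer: 56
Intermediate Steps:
z = -31
((8*(-7))*(-3))/C(3, z) = ((8*(-7))*(-3))/3 = -56*(-3)*(⅓) = 168*(⅓) = 56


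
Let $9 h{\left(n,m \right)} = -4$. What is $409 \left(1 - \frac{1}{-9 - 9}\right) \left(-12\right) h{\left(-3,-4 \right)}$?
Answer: $\frac{62168}{27} \approx 2302.5$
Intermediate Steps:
$h{\left(n,m \right)} = - \frac{4}{9}$ ($h{\left(n,m \right)} = \frac{1}{9} \left(-4\right) = - \frac{4}{9}$)
$409 \left(1 - \frac{1}{-9 - 9}\right) \left(-12\right) h{\left(-3,-4 \right)} = 409 \left(1 - \frac{1}{-9 - 9}\right) \left(-12\right) \left(- \frac{4}{9}\right) = 409 \left(1 - \frac{1}{-18}\right) \left(-12\right) \left(- \frac{4}{9}\right) = 409 \left(1 - - \frac{1}{18}\right) \left(-12\right) \left(- \frac{4}{9}\right) = 409 \left(1 + \frac{1}{18}\right) \left(-12\right) \left(- \frac{4}{9}\right) = 409 \cdot \frac{19}{18} \left(-12\right) \left(- \frac{4}{9}\right) = 409 \left(\left(- \frac{38}{3}\right) \left(- \frac{4}{9}\right)\right) = 409 \cdot \frac{152}{27} = \frac{62168}{27}$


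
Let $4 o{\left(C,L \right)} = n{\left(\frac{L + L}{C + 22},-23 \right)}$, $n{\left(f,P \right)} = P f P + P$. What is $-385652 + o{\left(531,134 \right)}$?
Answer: $- \frac{852933171}{2212} \approx -3.8559 \cdot 10^{5}$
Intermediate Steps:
$n{\left(f,P \right)} = P + f P^{2}$ ($n{\left(f,P \right)} = f P^{2} + P = P + f P^{2}$)
$o{\left(C,L \right)} = - \frac{23}{4} + \frac{529 L}{2 \left(22 + C\right)}$ ($o{\left(C,L \right)} = \frac{\left(-23\right) \left(1 - 23 \frac{L + L}{C + 22}\right)}{4} = \frac{\left(-23\right) \left(1 - 23 \frac{2 L}{22 + C}\right)}{4} = \frac{\left(-23\right) \left(1 - \frac{46 L}{22 + C}\right)}{4} = \frac{-23 + \frac{1058 L}{22 + C}}{4} = - \frac{23}{4} + \frac{529 L}{2 \left(22 + C\right)}$)
$-385652 + o{\left(531,134 \right)} = -385652 + \frac{23 \left(-22 - 531 + 46 \cdot 134\right)}{4 \left(22 + 531\right)} = -385652 + \frac{23 \left(-22 - 531 + 6164\right)}{4 \cdot 553} = -385652 + \frac{23}{4} \cdot \frac{1}{553} \cdot 5611 = -385652 + \frac{129053}{2212} = - \frac{852933171}{2212}$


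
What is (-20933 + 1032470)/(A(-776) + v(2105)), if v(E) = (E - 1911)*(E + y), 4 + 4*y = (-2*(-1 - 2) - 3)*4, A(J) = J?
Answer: 337179/135994 ≈ 2.4794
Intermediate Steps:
y = 2 (y = -1 + ((-2*(-1 - 2) - 3)*4)/4 = -1 + ((-2*(-3) - 3)*4)/4 = -1 + ((6 - 3)*4)/4 = -1 + (3*4)/4 = -1 + (¼)*12 = -1 + 3 = 2)
v(E) = (-1911 + E)*(2 + E) (v(E) = (E - 1911)*(E + 2) = (-1911 + E)*(2 + E))
(-20933 + 1032470)/(A(-776) + v(2105)) = (-20933 + 1032470)/(-776 + (-3822 + 2105² - 1909*2105)) = 1011537/(-776 + (-3822 + 4431025 - 4018445)) = 1011537/(-776 + 408758) = 1011537/407982 = 1011537*(1/407982) = 337179/135994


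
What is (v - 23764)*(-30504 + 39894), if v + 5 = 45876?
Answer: 207584730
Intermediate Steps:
v = 45871 (v = -5 + 45876 = 45871)
(v - 23764)*(-30504 + 39894) = (45871 - 23764)*(-30504 + 39894) = 22107*9390 = 207584730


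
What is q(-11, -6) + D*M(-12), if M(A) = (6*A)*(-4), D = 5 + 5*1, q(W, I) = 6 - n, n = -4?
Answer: 2890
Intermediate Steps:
q(W, I) = 10 (q(W, I) = 6 - 1*(-4) = 6 + 4 = 10)
D = 10 (D = 5 + 5 = 10)
M(A) = -24*A
q(-11, -6) + D*M(-12) = 10 + 10*(-24*(-12)) = 10 + 10*288 = 10 + 2880 = 2890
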